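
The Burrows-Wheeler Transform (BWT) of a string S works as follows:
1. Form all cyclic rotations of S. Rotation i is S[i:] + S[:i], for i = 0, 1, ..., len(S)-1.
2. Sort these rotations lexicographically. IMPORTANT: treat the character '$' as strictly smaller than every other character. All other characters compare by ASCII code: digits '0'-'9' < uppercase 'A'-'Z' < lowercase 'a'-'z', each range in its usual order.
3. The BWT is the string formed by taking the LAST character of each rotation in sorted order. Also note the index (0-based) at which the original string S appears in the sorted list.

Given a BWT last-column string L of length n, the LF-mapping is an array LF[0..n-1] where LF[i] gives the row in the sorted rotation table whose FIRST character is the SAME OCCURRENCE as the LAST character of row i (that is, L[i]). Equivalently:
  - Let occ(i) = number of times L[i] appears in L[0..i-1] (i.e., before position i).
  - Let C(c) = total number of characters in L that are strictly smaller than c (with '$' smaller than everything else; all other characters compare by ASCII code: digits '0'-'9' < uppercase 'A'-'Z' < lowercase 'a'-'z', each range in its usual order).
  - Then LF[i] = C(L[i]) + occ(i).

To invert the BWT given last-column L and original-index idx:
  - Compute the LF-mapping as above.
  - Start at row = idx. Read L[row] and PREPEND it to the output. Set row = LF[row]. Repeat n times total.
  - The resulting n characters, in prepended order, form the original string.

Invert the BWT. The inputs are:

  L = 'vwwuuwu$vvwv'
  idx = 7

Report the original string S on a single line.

Answer: vwwvwuuvwuv$

Derivation:
LF mapping: 4 8 9 1 2 10 3 0 5 6 11 7
Walk LF starting at row 7, prepending L[row]:
  step 1: row=7, L[7]='$', prepend. Next row=LF[7]=0
  step 2: row=0, L[0]='v', prepend. Next row=LF[0]=4
  step 3: row=4, L[4]='u', prepend. Next row=LF[4]=2
  step 4: row=2, L[2]='w', prepend. Next row=LF[2]=9
  step 5: row=9, L[9]='v', prepend. Next row=LF[9]=6
  step 6: row=6, L[6]='u', prepend. Next row=LF[6]=3
  step 7: row=3, L[3]='u', prepend. Next row=LF[3]=1
  step 8: row=1, L[1]='w', prepend. Next row=LF[1]=8
  step 9: row=8, L[8]='v', prepend. Next row=LF[8]=5
  step 10: row=5, L[5]='w', prepend. Next row=LF[5]=10
  step 11: row=10, L[10]='w', prepend. Next row=LF[10]=11
  step 12: row=11, L[11]='v', prepend. Next row=LF[11]=7
Reversed output: vwwvwuuvwuv$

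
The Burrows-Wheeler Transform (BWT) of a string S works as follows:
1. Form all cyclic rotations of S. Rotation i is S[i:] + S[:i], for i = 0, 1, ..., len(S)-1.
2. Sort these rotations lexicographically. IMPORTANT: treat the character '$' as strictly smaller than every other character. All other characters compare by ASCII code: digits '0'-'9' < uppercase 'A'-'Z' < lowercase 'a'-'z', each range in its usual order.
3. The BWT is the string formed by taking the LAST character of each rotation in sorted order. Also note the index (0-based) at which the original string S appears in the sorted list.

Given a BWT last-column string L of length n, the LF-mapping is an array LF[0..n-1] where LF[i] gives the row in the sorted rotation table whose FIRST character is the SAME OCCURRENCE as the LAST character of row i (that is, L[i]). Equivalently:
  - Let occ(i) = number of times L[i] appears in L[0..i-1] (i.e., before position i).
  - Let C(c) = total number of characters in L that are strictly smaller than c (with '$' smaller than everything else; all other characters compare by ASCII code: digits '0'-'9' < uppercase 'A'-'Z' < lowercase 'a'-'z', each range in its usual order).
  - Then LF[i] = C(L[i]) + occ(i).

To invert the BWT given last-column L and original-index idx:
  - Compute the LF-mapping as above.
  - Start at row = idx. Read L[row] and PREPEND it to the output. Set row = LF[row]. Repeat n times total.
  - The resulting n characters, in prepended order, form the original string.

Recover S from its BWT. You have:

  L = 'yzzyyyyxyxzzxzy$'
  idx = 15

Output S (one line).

Answer: zzyzzxyyxzxyyyy$

Derivation:
LF mapping: 4 11 12 5 6 7 8 1 9 2 13 14 3 15 10 0
Walk LF starting at row 15, prepending L[row]:
  step 1: row=15, L[15]='$', prepend. Next row=LF[15]=0
  step 2: row=0, L[0]='y', prepend. Next row=LF[0]=4
  step 3: row=4, L[4]='y', prepend. Next row=LF[4]=6
  step 4: row=6, L[6]='y', prepend. Next row=LF[6]=8
  step 5: row=8, L[8]='y', prepend. Next row=LF[8]=9
  step 6: row=9, L[9]='x', prepend. Next row=LF[9]=2
  step 7: row=2, L[2]='z', prepend. Next row=LF[2]=12
  step 8: row=12, L[12]='x', prepend. Next row=LF[12]=3
  step 9: row=3, L[3]='y', prepend. Next row=LF[3]=5
  step 10: row=5, L[5]='y', prepend. Next row=LF[5]=7
  step 11: row=7, L[7]='x', prepend. Next row=LF[7]=1
  step 12: row=1, L[1]='z', prepend. Next row=LF[1]=11
  step 13: row=11, L[11]='z', prepend. Next row=LF[11]=14
  step 14: row=14, L[14]='y', prepend. Next row=LF[14]=10
  step 15: row=10, L[10]='z', prepend. Next row=LF[10]=13
  step 16: row=13, L[13]='z', prepend. Next row=LF[13]=15
Reversed output: zzyzzxyyxzxyyyy$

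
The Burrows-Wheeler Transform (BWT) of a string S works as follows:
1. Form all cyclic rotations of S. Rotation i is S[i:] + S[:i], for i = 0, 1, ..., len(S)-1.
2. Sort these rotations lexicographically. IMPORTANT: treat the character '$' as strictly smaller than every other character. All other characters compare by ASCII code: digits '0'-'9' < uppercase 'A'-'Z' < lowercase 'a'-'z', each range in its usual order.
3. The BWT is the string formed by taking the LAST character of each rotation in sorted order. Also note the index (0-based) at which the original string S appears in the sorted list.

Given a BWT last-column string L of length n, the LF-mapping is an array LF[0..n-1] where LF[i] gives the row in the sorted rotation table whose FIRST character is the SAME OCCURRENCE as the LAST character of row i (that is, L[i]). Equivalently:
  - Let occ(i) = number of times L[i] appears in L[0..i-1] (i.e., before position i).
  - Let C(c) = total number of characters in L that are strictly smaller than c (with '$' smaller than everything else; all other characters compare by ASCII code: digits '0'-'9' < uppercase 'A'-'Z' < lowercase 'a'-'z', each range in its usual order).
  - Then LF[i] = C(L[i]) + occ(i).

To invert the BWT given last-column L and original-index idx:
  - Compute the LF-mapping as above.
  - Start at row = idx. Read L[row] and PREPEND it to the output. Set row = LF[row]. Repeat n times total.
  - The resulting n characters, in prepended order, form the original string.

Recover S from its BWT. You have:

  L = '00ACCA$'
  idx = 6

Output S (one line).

Answer: CACA00$

Derivation:
LF mapping: 1 2 3 5 6 4 0
Walk LF starting at row 6, prepending L[row]:
  step 1: row=6, L[6]='$', prepend. Next row=LF[6]=0
  step 2: row=0, L[0]='0', prepend. Next row=LF[0]=1
  step 3: row=1, L[1]='0', prepend. Next row=LF[1]=2
  step 4: row=2, L[2]='A', prepend. Next row=LF[2]=3
  step 5: row=3, L[3]='C', prepend. Next row=LF[3]=5
  step 6: row=5, L[5]='A', prepend. Next row=LF[5]=4
  step 7: row=4, L[4]='C', prepend. Next row=LF[4]=6
Reversed output: CACA00$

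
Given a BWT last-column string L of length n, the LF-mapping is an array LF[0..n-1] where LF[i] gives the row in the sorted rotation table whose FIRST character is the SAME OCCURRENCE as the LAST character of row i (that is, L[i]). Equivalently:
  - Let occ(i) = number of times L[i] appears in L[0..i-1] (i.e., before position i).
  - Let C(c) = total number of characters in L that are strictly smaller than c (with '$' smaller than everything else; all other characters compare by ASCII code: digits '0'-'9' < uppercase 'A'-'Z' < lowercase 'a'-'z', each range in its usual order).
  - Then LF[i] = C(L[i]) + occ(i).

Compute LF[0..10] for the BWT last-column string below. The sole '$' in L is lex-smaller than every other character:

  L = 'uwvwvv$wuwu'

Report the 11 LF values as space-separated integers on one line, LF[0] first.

Answer: 1 7 4 8 5 6 0 9 2 10 3

Derivation:
Char counts: '$':1, 'u':3, 'v':3, 'w':4
C (first-col start): C('$')=0, C('u')=1, C('v')=4, C('w')=7
L[0]='u': occ=0, LF[0]=C('u')+0=1+0=1
L[1]='w': occ=0, LF[1]=C('w')+0=7+0=7
L[2]='v': occ=0, LF[2]=C('v')+0=4+0=4
L[3]='w': occ=1, LF[3]=C('w')+1=7+1=8
L[4]='v': occ=1, LF[4]=C('v')+1=4+1=5
L[5]='v': occ=2, LF[5]=C('v')+2=4+2=6
L[6]='$': occ=0, LF[6]=C('$')+0=0+0=0
L[7]='w': occ=2, LF[7]=C('w')+2=7+2=9
L[8]='u': occ=1, LF[8]=C('u')+1=1+1=2
L[9]='w': occ=3, LF[9]=C('w')+3=7+3=10
L[10]='u': occ=2, LF[10]=C('u')+2=1+2=3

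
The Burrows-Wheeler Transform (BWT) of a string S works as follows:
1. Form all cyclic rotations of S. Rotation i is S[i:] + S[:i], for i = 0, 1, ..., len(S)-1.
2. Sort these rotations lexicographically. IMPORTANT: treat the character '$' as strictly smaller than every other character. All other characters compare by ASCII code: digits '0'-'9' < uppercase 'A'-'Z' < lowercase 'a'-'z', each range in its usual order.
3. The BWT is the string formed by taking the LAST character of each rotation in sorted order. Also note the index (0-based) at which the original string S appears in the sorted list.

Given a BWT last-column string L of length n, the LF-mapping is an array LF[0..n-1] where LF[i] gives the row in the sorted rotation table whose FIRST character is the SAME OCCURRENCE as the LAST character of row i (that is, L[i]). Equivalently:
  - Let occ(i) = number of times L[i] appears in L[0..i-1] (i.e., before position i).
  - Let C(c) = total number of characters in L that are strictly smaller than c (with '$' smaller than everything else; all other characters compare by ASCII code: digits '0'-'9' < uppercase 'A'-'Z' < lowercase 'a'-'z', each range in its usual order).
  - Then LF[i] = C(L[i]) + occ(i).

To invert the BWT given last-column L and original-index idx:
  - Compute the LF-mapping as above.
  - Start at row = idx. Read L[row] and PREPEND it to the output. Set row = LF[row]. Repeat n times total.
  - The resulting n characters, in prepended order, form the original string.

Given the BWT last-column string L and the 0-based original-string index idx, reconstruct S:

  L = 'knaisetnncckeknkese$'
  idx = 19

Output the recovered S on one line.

LF mapping: 9 13 1 8 17 4 19 14 15 2 3 10 5 11 16 12 6 18 7 0
Walk LF starting at row 19, prepending L[row]:
  step 1: row=19, L[19]='$', prepend. Next row=LF[19]=0
  step 2: row=0, L[0]='k', prepend. Next row=LF[0]=9
  step 3: row=9, L[9]='c', prepend. Next row=LF[9]=2
  step 4: row=2, L[2]='a', prepend. Next row=LF[2]=1
  step 5: row=1, L[1]='n', prepend. Next row=LF[1]=13
  step 6: row=13, L[13]='k', prepend. Next row=LF[13]=11
  step 7: row=11, L[11]='k', prepend. Next row=LF[11]=10
  step 8: row=10, L[10]='c', prepend. Next row=LF[10]=3
  step 9: row=3, L[3]='i', prepend. Next row=LF[3]=8
  step 10: row=8, L[8]='n', prepend. Next row=LF[8]=15
  step 11: row=15, L[15]='k', prepend. Next row=LF[15]=12
  step 12: row=12, L[12]='e', prepend. Next row=LF[12]=5
  step 13: row=5, L[5]='e', prepend. Next row=LF[5]=4
  step 14: row=4, L[4]='s', prepend. Next row=LF[4]=17
  step 15: row=17, L[17]='s', prepend. Next row=LF[17]=18
  step 16: row=18, L[18]='e', prepend. Next row=LF[18]=7
  step 17: row=7, L[7]='n', prepend. Next row=LF[7]=14
  step 18: row=14, L[14]='n', prepend. Next row=LF[14]=16
  step 19: row=16, L[16]='e', prepend. Next row=LF[16]=6
  step 20: row=6, L[6]='t', prepend. Next row=LF[6]=19
Reversed output: tennesseeknickknack$

Answer: tennesseeknickknack$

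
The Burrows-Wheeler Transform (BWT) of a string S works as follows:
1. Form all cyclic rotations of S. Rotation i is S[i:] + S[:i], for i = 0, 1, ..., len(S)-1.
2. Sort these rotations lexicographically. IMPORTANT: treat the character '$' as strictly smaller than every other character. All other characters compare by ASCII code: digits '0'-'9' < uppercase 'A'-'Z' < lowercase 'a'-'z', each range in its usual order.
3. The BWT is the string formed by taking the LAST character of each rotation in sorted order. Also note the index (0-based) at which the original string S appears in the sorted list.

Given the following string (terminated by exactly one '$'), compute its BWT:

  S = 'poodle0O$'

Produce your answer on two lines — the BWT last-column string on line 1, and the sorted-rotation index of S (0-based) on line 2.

All 9 rotations (rotation i = S[i:]+S[:i]):
  rot[0] = poodle0O$
  rot[1] = oodle0O$p
  rot[2] = odle0O$po
  rot[3] = dle0O$poo
  rot[4] = le0O$pood
  rot[5] = e0O$poodl
  rot[6] = 0O$poodle
  rot[7] = O$poodle0
  rot[8] = $poodle0O
Sorted (with $ < everything):
  sorted[0] = $poodle0O  (last char: 'O')
  sorted[1] = 0O$poodle  (last char: 'e')
  sorted[2] = O$poodle0  (last char: '0')
  sorted[3] = dle0O$poo  (last char: 'o')
  sorted[4] = e0O$poodl  (last char: 'l')
  sorted[5] = le0O$pood  (last char: 'd')
  sorted[6] = odle0O$po  (last char: 'o')
  sorted[7] = oodle0O$p  (last char: 'p')
  sorted[8] = poodle0O$  (last char: '$')
Last column: Oe0oldop$
Original string S is at sorted index 8

Answer: Oe0oldop$
8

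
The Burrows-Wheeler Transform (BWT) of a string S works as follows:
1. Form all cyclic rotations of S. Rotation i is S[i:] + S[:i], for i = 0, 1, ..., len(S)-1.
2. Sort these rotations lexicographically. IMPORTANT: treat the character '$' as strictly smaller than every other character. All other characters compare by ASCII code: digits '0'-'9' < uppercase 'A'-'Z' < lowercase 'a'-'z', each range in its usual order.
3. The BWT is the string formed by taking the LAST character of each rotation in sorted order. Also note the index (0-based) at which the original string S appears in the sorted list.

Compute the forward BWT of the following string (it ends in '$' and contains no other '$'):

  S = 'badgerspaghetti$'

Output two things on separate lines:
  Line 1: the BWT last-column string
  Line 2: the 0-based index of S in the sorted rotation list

All 16 rotations (rotation i = S[i:]+S[:i]):
  rot[0] = badgerspaghetti$
  rot[1] = adgerspaghetti$b
  rot[2] = dgerspaghetti$ba
  rot[3] = gerspaghetti$bad
  rot[4] = erspaghetti$badg
  rot[5] = rspaghetti$badge
  rot[6] = spaghetti$badger
  rot[7] = paghetti$badgers
  rot[8] = aghetti$badgersp
  rot[9] = ghetti$badgerspa
  rot[10] = hetti$badgerspag
  rot[11] = etti$badgerspagh
  rot[12] = tti$badgerspaghe
  rot[13] = ti$badgerspaghet
  rot[14] = i$badgerspaghett
  rot[15] = $badgerspaghetti
Sorted (with $ < everything):
  sorted[0] = $badgerspaghetti  (last char: 'i')
  sorted[1] = adgerspaghetti$b  (last char: 'b')
  sorted[2] = aghetti$badgersp  (last char: 'p')
  sorted[3] = badgerspaghetti$  (last char: '$')
  sorted[4] = dgerspaghetti$ba  (last char: 'a')
  sorted[5] = erspaghetti$badg  (last char: 'g')
  sorted[6] = etti$badgerspagh  (last char: 'h')
  sorted[7] = gerspaghetti$bad  (last char: 'd')
  sorted[8] = ghetti$badgerspa  (last char: 'a')
  sorted[9] = hetti$badgerspag  (last char: 'g')
  sorted[10] = i$badgerspaghett  (last char: 't')
  sorted[11] = paghetti$badgers  (last char: 's')
  sorted[12] = rspaghetti$badge  (last char: 'e')
  sorted[13] = spaghetti$badger  (last char: 'r')
  sorted[14] = ti$badgerspaghet  (last char: 't')
  sorted[15] = tti$badgerspaghe  (last char: 'e')
Last column: ibp$aghdagtserte
Original string S is at sorted index 3

Answer: ibp$aghdagtserte
3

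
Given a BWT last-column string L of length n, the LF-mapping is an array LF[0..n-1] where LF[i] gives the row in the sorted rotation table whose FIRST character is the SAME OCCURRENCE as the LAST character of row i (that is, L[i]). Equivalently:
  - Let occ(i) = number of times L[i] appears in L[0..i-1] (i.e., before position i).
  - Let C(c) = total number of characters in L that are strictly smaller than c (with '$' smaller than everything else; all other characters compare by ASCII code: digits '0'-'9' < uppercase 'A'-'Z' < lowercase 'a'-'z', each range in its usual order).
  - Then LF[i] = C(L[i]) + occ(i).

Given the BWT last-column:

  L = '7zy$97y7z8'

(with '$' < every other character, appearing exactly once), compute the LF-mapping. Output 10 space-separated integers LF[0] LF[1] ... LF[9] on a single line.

Answer: 1 8 6 0 5 2 7 3 9 4

Derivation:
Char counts: '$':1, '7':3, '8':1, '9':1, 'y':2, 'z':2
C (first-col start): C('$')=0, C('7')=1, C('8')=4, C('9')=5, C('y')=6, C('z')=8
L[0]='7': occ=0, LF[0]=C('7')+0=1+0=1
L[1]='z': occ=0, LF[1]=C('z')+0=8+0=8
L[2]='y': occ=0, LF[2]=C('y')+0=6+0=6
L[3]='$': occ=0, LF[3]=C('$')+0=0+0=0
L[4]='9': occ=0, LF[4]=C('9')+0=5+0=5
L[5]='7': occ=1, LF[5]=C('7')+1=1+1=2
L[6]='y': occ=1, LF[6]=C('y')+1=6+1=7
L[7]='7': occ=2, LF[7]=C('7')+2=1+2=3
L[8]='z': occ=1, LF[8]=C('z')+1=8+1=9
L[9]='8': occ=0, LF[9]=C('8')+0=4+0=4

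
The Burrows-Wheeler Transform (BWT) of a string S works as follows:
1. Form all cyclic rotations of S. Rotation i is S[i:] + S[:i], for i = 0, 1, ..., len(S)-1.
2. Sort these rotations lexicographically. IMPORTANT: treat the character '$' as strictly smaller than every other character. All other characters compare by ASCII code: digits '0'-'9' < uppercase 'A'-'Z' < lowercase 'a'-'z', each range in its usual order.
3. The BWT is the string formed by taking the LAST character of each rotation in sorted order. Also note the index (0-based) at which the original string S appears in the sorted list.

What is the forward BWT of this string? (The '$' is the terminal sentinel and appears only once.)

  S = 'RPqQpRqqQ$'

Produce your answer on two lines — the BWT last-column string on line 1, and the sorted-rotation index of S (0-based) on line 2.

All 10 rotations (rotation i = S[i:]+S[:i]):
  rot[0] = RPqQpRqqQ$
  rot[1] = PqQpRqqQ$R
  rot[2] = qQpRqqQ$RP
  rot[3] = QpRqqQ$RPq
  rot[4] = pRqqQ$RPqQ
  rot[5] = RqqQ$RPqQp
  rot[6] = qqQ$RPqQpR
  rot[7] = qQ$RPqQpRq
  rot[8] = Q$RPqQpRqq
  rot[9] = $RPqQpRqqQ
Sorted (with $ < everything):
  sorted[0] = $RPqQpRqqQ  (last char: 'Q')
  sorted[1] = PqQpRqqQ$R  (last char: 'R')
  sorted[2] = Q$RPqQpRqq  (last char: 'q')
  sorted[3] = QpRqqQ$RPq  (last char: 'q')
  sorted[4] = RPqQpRqqQ$  (last char: '$')
  sorted[5] = RqqQ$RPqQp  (last char: 'p')
  sorted[6] = pRqqQ$RPqQ  (last char: 'Q')
  sorted[7] = qQ$RPqQpRq  (last char: 'q')
  sorted[8] = qQpRqqQ$RP  (last char: 'P')
  sorted[9] = qqQ$RPqQpR  (last char: 'R')
Last column: QRqq$pQqPR
Original string S is at sorted index 4

Answer: QRqq$pQqPR
4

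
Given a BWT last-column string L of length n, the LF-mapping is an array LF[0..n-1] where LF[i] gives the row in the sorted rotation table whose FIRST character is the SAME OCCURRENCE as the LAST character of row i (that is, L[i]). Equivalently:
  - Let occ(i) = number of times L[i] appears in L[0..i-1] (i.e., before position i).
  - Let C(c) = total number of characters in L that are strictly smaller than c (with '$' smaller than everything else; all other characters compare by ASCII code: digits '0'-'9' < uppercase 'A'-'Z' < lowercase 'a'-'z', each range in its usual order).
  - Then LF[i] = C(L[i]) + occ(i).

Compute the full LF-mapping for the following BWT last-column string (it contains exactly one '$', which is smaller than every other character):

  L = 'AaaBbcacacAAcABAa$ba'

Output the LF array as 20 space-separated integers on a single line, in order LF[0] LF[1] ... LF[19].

Answer: 1 8 9 6 14 16 10 17 11 18 2 3 19 4 7 5 12 0 15 13

Derivation:
Char counts: '$':1, 'A':5, 'B':2, 'a':6, 'b':2, 'c':4
C (first-col start): C('$')=0, C('A')=1, C('B')=6, C('a')=8, C('b')=14, C('c')=16
L[0]='A': occ=0, LF[0]=C('A')+0=1+0=1
L[1]='a': occ=0, LF[1]=C('a')+0=8+0=8
L[2]='a': occ=1, LF[2]=C('a')+1=8+1=9
L[3]='B': occ=0, LF[3]=C('B')+0=6+0=6
L[4]='b': occ=0, LF[4]=C('b')+0=14+0=14
L[5]='c': occ=0, LF[5]=C('c')+0=16+0=16
L[6]='a': occ=2, LF[6]=C('a')+2=8+2=10
L[7]='c': occ=1, LF[7]=C('c')+1=16+1=17
L[8]='a': occ=3, LF[8]=C('a')+3=8+3=11
L[9]='c': occ=2, LF[9]=C('c')+2=16+2=18
L[10]='A': occ=1, LF[10]=C('A')+1=1+1=2
L[11]='A': occ=2, LF[11]=C('A')+2=1+2=3
L[12]='c': occ=3, LF[12]=C('c')+3=16+3=19
L[13]='A': occ=3, LF[13]=C('A')+3=1+3=4
L[14]='B': occ=1, LF[14]=C('B')+1=6+1=7
L[15]='A': occ=4, LF[15]=C('A')+4=1+4=5
L[16]='a': occ=4, LF[16]=C('a')+4=8+4=12
L[17]='$': occ=0, LF[17]=C('$')+0=0+0=0
L[18]='b': occ=1, LF[18]=C('b')+1=14+1=15
L[19]='a': occ=5, LF[19]=C('a')+5=8+5=13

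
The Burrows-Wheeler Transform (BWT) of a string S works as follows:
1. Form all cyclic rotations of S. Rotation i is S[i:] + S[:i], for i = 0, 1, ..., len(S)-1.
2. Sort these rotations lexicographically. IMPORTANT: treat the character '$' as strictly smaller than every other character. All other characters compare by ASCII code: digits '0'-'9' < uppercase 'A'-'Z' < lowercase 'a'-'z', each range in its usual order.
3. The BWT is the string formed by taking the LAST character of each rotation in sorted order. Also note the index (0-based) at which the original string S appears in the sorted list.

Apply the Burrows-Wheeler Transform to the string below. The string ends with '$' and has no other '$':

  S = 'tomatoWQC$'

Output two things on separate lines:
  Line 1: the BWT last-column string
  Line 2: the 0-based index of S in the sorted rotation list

All 10 rotations (rotation i = S[i:]+S[:i]):
  rot[0] = tomatoWQC$
  rot[1] = omatoWQC$t
  rot[2] = matoWQC$to
  rot[3] = atoWQC$tom
  rot[4] = toWQC$toma
  rot[5] = oWQC$tomat
  rot[6] = WQC$tomato
  rot[7] = QC$tomatoW
  rot[8] = C$tomatoWQ
  rot[9] = $tomatoWQC
Sorted (with $ < everything):
  sorted[0] = $tomatoWQC  (last char: 'C')
  sorted[1] = C$tomatoWQ  (last char: 'Q')
  sorted[2] = QC$tomatoW  (last char: 'W')
  sorted[3] = WQC$tomato  (last char: 'o')
  sorted[4] = atoWQC$tom  (last char: 'm')
  sorted[5] = matoWQC$to  (last char: 'o')
  sorted[6] = oWQC$tomat  (last char: 't')
  sorted[7] = omatoWQC$t  (last char: 't')
  sorted[8] = toWQC$toma  (last char: 'a')
  sorted[9] = tomatoWQC$  (last char: '$')
Last column: CQWomotta$
Original string S is at sorted index 9

Answer: CQWomotta$
9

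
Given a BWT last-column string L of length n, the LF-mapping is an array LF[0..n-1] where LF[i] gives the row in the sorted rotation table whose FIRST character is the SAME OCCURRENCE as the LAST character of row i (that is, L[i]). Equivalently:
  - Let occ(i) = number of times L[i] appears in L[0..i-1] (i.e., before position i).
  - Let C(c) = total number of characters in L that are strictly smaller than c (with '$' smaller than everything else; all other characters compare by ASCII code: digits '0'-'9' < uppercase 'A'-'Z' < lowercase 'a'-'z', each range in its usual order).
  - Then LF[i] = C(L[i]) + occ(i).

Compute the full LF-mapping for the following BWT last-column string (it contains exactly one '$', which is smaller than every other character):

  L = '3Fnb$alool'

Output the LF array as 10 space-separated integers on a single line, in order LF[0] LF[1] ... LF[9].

Answer: 1 2 7 4 0 3 5 8 9 6

Derivation:
Char counts: '$':1, '3':1, 'F':1, 'a':1, 'b':1, 'l':2, 'n':1, 'o':2
C (first-col start): C('$')=0, C('3')=1, C('F')=2, C('a')=3, C('b')=4, C('l')=5, C('n')=7, C('o')=8
L[0]='3': occ=0, LF[0]=C('3')+0=1+0=1
L[1]='F': occ=0, LF[1]=C('F')+0=2+0=2
L[2]='n': occ=0, LF[2]=C('n')+0=7+0=7
L[3]='b': occ=0, LF[3]=C('b')+0=4+0=4
L[4]='$': occ=0, LF[4]=C('$')+0=0+0=0
L[5]='a': occ=0, LF[5]=C('a')+0=3+0=3
L[6]='l': occ=0, LF[6]=C('l')+0=5+0=5
L[7]='o': occ=0, LF[7]=C('o')+0=8+0=8
L[8]='o': occ=1, LF[8]=C('o')+1=8+1=9
L[9]='l': occ=1, LF[9]=C('l')+1=5+1=6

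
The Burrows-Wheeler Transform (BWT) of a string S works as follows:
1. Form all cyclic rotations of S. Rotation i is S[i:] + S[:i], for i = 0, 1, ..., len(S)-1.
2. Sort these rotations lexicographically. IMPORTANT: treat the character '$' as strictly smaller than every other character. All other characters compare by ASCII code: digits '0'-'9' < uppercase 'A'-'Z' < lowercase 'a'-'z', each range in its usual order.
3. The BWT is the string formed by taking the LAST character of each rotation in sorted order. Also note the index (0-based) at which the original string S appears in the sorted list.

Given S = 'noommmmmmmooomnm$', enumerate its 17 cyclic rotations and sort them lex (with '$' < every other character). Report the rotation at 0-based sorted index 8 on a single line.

Answer: mnm$noommmmmmmooo

Derivation:
All 17 rotations (rotation i = S[i:]+S[:i]):
  rot[0] = noommmmmmmooomnm$
  rot[1] = oommmmmmmooomnm$n
  rot[2] = ommmmmmmooomnm$no
  rot[3] = mmmmmmmooomnm$noo
  rot[4] = mmmmmmooomnm$noom
  rot[5] = mmmmmooomnm$noomm
  rot[6] = mmmmooomnm$noommm
  rot[7] = mmmooomnm$noommmm
  rot[8] = mmooomnm$noommmmm
  rot[9] = mooomnm$noommmmmm
  rot[10] = ooomnm$noommmmmmm
  rot[11] = oomnm$noommmmmmmo
  rot[12] = omnm$noommmmmmmoo
  rot[13] = mnm$noommmmmmmooo
  rot[14] = nm$noommmmmmmooom
  rot[15] = m$noommmmmmmooomn
  rot[16] = $noommmmmmmooomnm
Sorted (with $ < everything):
  sorted[0] = $noommmmmmmooomnm
  sorted[1] = m$noommmmmmmooomn
  sorted[2] = mmmmmmmooomnm$noo
  sorted[3] = mmmmmmooomnm$noom
  sorted[4] = mmmmmooomnm$noomm
  sorted[5] = mmmmooomnm$noommm
  sorted[6] = mmmooomnm$noommmm
  sorted[7] = mmooomnm$noommmmm
  sorted[8] = mnm$noommmmmmmooo
  sorted[9] = mooomnm$noommmmmm
  sorted[10] = nm$noommmmmmmooom
  sorted[11] = noommmmmmmooomnm$
  sorted[12] = ommmmmmmooomnm$no
  sorted[13] = omnm$noommmmmmmoo
  sorted[14] = oommmmmmmooomnm$n
  sorted[15] = oomnm$noommmmmmmo
  sorted[16] = ooomnm$noommmmmmm
sorted[8] = mnm$noommmmmmmooo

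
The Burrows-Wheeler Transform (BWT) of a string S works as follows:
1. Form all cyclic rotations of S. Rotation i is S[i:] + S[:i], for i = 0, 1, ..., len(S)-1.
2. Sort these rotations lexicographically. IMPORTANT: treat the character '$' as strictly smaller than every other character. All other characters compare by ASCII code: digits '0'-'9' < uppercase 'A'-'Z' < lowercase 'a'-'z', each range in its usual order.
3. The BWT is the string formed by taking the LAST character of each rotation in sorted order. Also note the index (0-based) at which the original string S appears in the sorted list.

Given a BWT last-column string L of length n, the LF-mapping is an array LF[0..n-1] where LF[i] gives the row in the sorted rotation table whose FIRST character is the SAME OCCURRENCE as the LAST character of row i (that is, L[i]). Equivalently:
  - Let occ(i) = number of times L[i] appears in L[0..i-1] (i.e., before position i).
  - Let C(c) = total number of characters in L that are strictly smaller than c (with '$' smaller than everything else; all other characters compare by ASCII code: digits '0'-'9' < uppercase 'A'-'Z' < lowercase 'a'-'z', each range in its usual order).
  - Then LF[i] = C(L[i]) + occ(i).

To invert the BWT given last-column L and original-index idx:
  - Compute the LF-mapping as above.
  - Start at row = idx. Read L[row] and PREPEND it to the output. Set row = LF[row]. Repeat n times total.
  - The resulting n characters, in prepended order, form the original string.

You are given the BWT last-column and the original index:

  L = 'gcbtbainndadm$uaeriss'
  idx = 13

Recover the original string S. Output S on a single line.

Answer: misunderstandicabbag$

Derivation:
LF mapping: 10 6 4 19 5 1 11 14 15 7 2 8 13 0 20 3 9 16 12 17 18
Walk LF starting at row 13, prepending L[row]:
  step 1: row=13, L[13]='$', prepend. Next row=LF[13]=0
  step 2: row=0, L[0]='g', prepend. Next row=LF[0]=10
  step 3: row=10, L[10]='a', prepend. Next row=LF[10]=2
  step 4: row=2, L[2]='b', prepend. Next row=LF[2]=4
  step 5: row=4, L[4]='b', prepend. Next row=LF[4]=5
  step 6: row=5, L[5]='a', prepend. Next row=LF[5]=1
  step 7: row=1, L[1]='c', prepend. Next row=LF[1]=6
  step 8: row=6, L[6]='i', prepend. Next row=LF[6]=11
  step 9: row=11, L[11]='d', prepend. Next row=LF[11]=8
  step 10: row=8, L[8]='n', prepend. Next row=LF[8]=15
  step 11: row=15, L[15]='a', prepend. Next row=LF[15]=3
  step 12: row=3, L[3]='t', prepend. Next row=LF[3]=19
  step 13: row=19, L[19]='s', prepend. Next row=LF[19]=17
  step 14: row=17, L[17]='r', prepend. Next row=LF[17]=16
  step 15: row=16, L[16]='e', prepend. Next row=LF[16]=9
  step 16: row=9, L[9]='d', prepend. Next row=LF[9]=7
  step 17: row=7, L[7]='n', prepend. Next row=LF[7]=14
  step 18: row=14, L[14]='u', prepend. Next row=LF[14]=20
  step 19: row=20, L[20]='s', prepend. Next row=LF[20]=18
  step 20: row=18, L[18]='i', prepend. Next row=LF[18]=12
  step 21: row=12, L[12]='m', prepend. Next row=LF[12]=13
Reversed output: misunderstandicabbag$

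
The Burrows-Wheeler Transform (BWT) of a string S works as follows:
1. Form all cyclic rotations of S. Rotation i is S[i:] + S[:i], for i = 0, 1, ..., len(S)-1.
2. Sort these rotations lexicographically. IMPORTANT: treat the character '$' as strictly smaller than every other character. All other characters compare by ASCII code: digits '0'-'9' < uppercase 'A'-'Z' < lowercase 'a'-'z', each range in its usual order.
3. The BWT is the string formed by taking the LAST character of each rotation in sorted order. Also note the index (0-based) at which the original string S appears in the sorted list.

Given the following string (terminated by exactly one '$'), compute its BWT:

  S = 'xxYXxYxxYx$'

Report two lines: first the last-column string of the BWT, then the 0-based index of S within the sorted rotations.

All 11 rotations (rotation i = S[i:]+S[:i]):
  rot[0] = xxYXxYxxYx$
  rot[1] = xYXxYxxYx$x
  rot[2] = YXxYxxYx$xx
  rot[3] = XxYxxYx$xxY
  rot[4] = xYxxYx$xxYX
  rot[5] = YxxYx$xxYXx
  rot[6] = xxYx$xxYXxY
  rot[7] = xYx$xxYXxYx
  rot[8] = Yx$xxYXxYxx
  rot[9] = x$xxYXxYxxY
  rot[10] = $xxYXxYxxYx
Sorted (with $ < everything):
  sorted[0] = $xxYXxYxxYx  (last char: 'x')
  sorted[1] = XxYxxYx$xxY  (last char: 'Y')
  sorted[2] = YXxYxxYx$xx  (last char: 'x')
  sorted[3] = Yx$xxYXxYxx  (last char: 'x')
  sorted[4] = YxxYx$xxYXx  (last char: 'x')
  sorted[5] = x$xxYXxYxxY  (last char: 'Y')
  sorted[6] = xYXxYxxYx$x  (last char: 'x')
  sorted[7] = xYx$xxYXxYx  (last char: 'x')
  sorted[8] = xYxxYx$xxYX  (last char: 'X')
  sorted[9] = xxYXxYxxYx$  (last char: '$')
  sorted[10] = xxYx$xxYXxY  (last char: 'Y')
Last column: xYxxxYxxX$Y
Original string S is at sorted index 9

Answer: xYxxxYxxX$Y
9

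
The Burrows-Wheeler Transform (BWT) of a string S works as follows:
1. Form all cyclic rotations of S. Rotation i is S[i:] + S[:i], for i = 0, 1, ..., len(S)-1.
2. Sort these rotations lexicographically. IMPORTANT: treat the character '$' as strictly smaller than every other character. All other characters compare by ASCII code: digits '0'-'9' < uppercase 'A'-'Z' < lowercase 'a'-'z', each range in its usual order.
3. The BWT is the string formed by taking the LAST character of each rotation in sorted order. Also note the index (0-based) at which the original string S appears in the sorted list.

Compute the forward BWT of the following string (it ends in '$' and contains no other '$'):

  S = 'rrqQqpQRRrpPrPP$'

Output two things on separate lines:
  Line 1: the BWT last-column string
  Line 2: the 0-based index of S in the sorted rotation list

Answer: PPrppqQRrqrQPRr$
15

Derivation:
All 16 rotations (rotation i = S[i:]+S[:i]):
  rot[0] = rrqQqpQRRrpPrPP$
  rot[1] = rqQqpQRRrpPrPP$r
  rot[2] = qQqpQRRrpPrPP$rr
  rot[3] = QqpQRRrpPrPP$rrq
  rot[4] = qpQRRrpPrPP$rrqQ
  rot[5] = pQRRrpPrPP$rrqQq
  rot[6] = QRRrpPrPP$rrqQqp
  rot[7] = RRrpPrPP$rrqQqpQ
  rot[8] = RrpPrPP$rrqQqpQR
  rot[9] = rpPrPP$rrqQqpQRR
  rot[10] = pPrPP$rrqQqpQRRr
  rot[11] = PrPP$rrqQqpQRRrp
  rot[12] = rPP$rrqQqpQRRrpP
  rot[13] = PP$rrqQqpQRRrpPr
  rot[14] = P$rrqQqpQRRrpPrP
  rot[15] = $rrqQqpQRRrpPrPP
Sorted (with $ < everything):
  sorted[0] = $rrqQqpQRRrpPrPP  (last char: 'P')
  sorted[1] = P$rrqQqpQRRrpPrP  (last char: 'P')
  sorted[2] = PP$rrqQqpQRRrpPr  (last char: 'r')
  sorted[3] = PrPP$rrqQqpQRRrp  (last char: 'p')
  sorted[4] = QRRrpPrPP$rrqQqp  (last char: 'p')
  sorted[5] = QqpQRRrpPrPP$rrq  (last char: 'q')
  sorted[6] = RRrpPrPP$rrqQqpQ  (last char: 'Q')
  sorted[7] = RrpPrPP$rrqQqpQR  (last char: 'R')
  sorted[8] = pPrPP$rrqQqpQRRr  (last char: 'r')
  sorted[9] = pQRRrpPrPP$rrqQq  (last char: 'q')
  sorted[10] = qQqpQRRrpPrPP$rr  (last char: 'r')
  sorted[11] = qpQRRrpPrPP$rrqQ  (last char: 'Q')
  sorted[12] = rPP$rrqQqpQRRrpP  (last char: 'P')
  sorted[13] = rpPrPP$rrqQqpQRR  (last char: 'R')
  sorted[14] = rqQqpQRRrpPrPP$r  (last char: 'r')
  sorted[15] = rrqQqpQRRrpPrPP$  (last char: '$')
Last column: PPrppqQRrqrQPRr$
Original string S is at sorted index 15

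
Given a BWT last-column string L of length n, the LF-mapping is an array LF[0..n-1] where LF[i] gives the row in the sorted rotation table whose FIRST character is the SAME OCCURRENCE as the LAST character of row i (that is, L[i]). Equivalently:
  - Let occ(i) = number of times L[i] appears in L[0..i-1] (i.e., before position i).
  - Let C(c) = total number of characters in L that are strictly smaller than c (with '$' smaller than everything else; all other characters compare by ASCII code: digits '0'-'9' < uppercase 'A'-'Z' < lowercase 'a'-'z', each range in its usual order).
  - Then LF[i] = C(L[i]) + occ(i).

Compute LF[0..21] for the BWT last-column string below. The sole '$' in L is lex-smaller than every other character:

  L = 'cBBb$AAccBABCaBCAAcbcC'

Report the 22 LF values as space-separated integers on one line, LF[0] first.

Char counts: '$':1, 'A':5, 'B':5, 'C':3, 'a':1, 'b':2, 'c':5
C (first-col start): C('$')=0, C('A')=1, C('B')=6, C('C')=11, C('a')=14, C('b')=15, C('c')=17
L[0]='c': occ=0, LF[0]=C('c')+0=17+0=17
L[1]='B': occ=0, LF[1]=C('B')+0=6+0=6
L[2]='B': occ=1, LF[2]=C('B')+1=6+1=7
L[3]='b': occ=0, LF[3]=C('b')+0=15+0=15
L[4]='$': occ=0, LF[4]=C('$')+0=0+0=0
L[5]='A': occ=0, LF[5]=C('A')+0=1+0=1
L[6]='A': occ=1, LF[6]=C('A')+1=1+1=2
L[7]='c': occ=1, LF[7]=C('c')+1=17+1=18
L[8]='c': occ=2, LF[8]=C('c')+2=17+2=19
L[9]='B': occ=2, LF[9]=C('B')+2=6+2=8
L[10]='A': occ=2, LF[10]=C('A')+2=1+2=3
L[11]='B': occ=3, LF[11]=C('B')+3=6+3=9
L[12]='C': occ=0, LF[12]=C('C')+0=11+0=11
L[13]='a': occ=0, LF[13]=C('a')+0=14+0=14
L[14]='B': occ=4, LF[14]=C('B')+4=6+4=10
L[15]='C': occ=1, LF[15]=C('C')+1=11+1=12
L[16]='A': occ=3, LF[16]=C('A')+3=1+3=4
L[17]='A': occ=4, LF[17]=C('A')+4=1+4=5
L[18]='c': occ=3, LF[18]=C('c')+3=17+3=20
L[19]='b': occ=1, LF[19]=C('b')+1=15+1=16
L[20]='c': occ=4, LF[20]=C('c')+4=17+4=21
L[21]='C': occ=2, LF[21]=C('C')+2=11+2=13

Answer: 17 6 7 15 0 1 2 18 19 8 3 9 11 14 10 12 4 5 20 16 21 13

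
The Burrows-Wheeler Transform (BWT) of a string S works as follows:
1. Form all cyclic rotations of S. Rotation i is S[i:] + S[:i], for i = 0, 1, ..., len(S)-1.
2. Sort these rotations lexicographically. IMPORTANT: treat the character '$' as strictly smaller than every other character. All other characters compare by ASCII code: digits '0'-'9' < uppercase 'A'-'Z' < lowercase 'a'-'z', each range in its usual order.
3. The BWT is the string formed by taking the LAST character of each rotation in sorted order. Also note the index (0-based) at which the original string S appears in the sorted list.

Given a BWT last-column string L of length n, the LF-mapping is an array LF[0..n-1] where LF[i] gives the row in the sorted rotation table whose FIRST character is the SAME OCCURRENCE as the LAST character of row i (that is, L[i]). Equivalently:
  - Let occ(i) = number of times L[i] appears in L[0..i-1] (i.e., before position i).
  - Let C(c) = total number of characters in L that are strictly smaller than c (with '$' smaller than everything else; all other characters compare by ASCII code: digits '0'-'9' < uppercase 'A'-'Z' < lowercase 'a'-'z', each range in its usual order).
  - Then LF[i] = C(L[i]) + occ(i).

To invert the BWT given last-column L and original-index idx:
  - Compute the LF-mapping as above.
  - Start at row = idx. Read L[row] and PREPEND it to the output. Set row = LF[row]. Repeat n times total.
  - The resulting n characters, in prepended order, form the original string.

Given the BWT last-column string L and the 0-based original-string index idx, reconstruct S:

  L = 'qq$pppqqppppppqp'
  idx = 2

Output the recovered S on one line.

Answer: pppqppppqppqqpq$

Derivation:
LF mapping: 11 12 0 1 2 3 13 14 4 5 6 7 8 9 15 10
Walk LF starting at row 2, prepending L[row]:
  step 1: row=2, L[2]='$', prepend. Next row=LF[2]=0
  step 2: row=0, L[0]='q', prepend. Next row=LF[0]=11
  step 3: row=11, L[11]='p', prepend. Next row=LF[11]=7
  step 4: row=7, L[7]='q', prepend. Next row=LF[7]=14
  step 5: row=14, L[14]='q', prepend. Next row=LF[14]=15
  step 6: row=15, L[15]='p', prepend. Next row=LF[15]=10
  step 7: row=10, L[10]='p', prepend. Next row=LF[10]=6
  step 8: row=6, L[6]='q', prepend. Next row=LF[6]=13
  step 9: row=13, L[13]='p', prepend. Next row=LF[13]=9
  step 10: row=9, L[9]='p', prepend. Next row=LF[9]=5
  step 11: row=5, L[5]='p', prepend. Next row=LF[5]=3
  step 12: row=3, L[3]='p', prepend. Next row=LF[3]=1
  step 13: row=1, L[1]='q', prepend. Next row=LF[1]=12
  step 14: row=12, L[12]='p', prepend. Next row=LF[12]=8
  step 15: row=8, L[8]='p', prepend. Next row=LF[8]=4
  step 16: row=4, L[4]='p', prepend. Next row=LF[4]=2
Reversed output: pppqppppqppqqpq$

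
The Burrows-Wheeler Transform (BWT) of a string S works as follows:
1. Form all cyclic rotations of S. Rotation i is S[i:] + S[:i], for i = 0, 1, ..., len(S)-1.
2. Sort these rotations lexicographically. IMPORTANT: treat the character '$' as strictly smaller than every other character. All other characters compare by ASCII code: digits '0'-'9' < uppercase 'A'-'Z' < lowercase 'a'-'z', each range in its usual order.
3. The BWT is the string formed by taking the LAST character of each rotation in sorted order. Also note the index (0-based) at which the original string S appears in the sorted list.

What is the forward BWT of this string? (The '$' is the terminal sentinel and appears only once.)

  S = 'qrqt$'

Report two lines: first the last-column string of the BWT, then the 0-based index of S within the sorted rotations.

All 5 rotations (rotation i = S[i:]+S[:i]):
  rot[0] = qrqt$
  rot[1] = rqt$q
  rot[2] = qt$qr
  rot[3] = t$qrq
  rot[4] = $qrqt
Sorted (with $ < everything):
  sorted[0] = $qrqt  (last char: 't')
  sorted[1] = qrqt$  (last char: '$')
  sorted[2] = qt$qr  (last char: 'r')
  sorted[3] = rqt$q  (last char: 'q')
  sorted[4] = t$qrq  (last char: 'q')
Last column: t$rqq
Original string S is at sorted index 1

Answer: t$rqq
1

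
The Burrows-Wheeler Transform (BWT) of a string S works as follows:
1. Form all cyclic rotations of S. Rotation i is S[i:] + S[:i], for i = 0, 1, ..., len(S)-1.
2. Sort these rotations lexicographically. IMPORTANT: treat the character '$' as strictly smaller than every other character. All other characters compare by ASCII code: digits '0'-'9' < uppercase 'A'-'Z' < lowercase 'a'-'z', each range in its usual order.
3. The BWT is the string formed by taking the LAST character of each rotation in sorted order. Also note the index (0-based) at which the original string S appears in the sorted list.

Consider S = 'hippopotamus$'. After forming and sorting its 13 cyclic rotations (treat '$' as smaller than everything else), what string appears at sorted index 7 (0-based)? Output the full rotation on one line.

All 13 rotations (rotation i = S[i:]+S[:i]):
  rot[0] = hippopotamus$
  rot[1] = ippopotamus$h
  rot[2] = ppopotamus$hi
  rot[3] = popotamus$hip
  rot[4] = opotamus$hipp
  rot[5] = potamus$hippo
  rot[6] = otamus$hippop
  rot[7] = tamus$hippopo
  rot[8] = amus$hippopot
  rot[9] = mus$hippopota
  rot[10] = us$hippopotam
  rot[11] = s$hippopotamu
  rot[12] = $hippopotamus
Sorted (with $ < everything):
  sorted[0] = $hippopotamus
  sorted[1] = amus$hippopot
  sorted[2] = hippopotamus$
  sorted[3] = ippopotamus$h
  sorted[4] = mus$hippopota
  sorted[5] = opotamus$hipp
  sorted[6] = otamus$hippop
  sorted[7] = popotamus$hip
  sorted[8] = potamus$hippo
  sorted[9] = ppopotamus$hi
  sorted[10] = s$hippopotamu
  sorted[11] = tamus$hippopo
  sorted[12] = us$hippopotam
sorted[7] = popotamus$hip

Answer: popotamus$hip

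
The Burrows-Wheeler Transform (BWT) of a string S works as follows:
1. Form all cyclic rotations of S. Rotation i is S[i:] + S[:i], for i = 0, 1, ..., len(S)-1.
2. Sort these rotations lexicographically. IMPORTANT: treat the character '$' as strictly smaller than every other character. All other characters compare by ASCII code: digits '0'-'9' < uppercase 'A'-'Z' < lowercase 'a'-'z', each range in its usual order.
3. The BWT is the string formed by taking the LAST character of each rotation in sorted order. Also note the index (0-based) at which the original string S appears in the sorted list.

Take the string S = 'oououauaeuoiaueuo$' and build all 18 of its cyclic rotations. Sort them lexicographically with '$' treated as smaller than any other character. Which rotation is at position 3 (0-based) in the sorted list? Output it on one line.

Answer: aueuo$oououauaeuoi

Derivation:
All 18 rotations (rotation i = S[i:]+S[:i]):
  rot[0] = oououauaeuoiaueuo$
  rot[1] = ououauaeuoiaueuo$o
  rot[2] = uouauaeuoiaueuo$oo
  rot[3] = ouauaeuoiaueuo$oou
  rot[4] = uauaeuoiaueuo$oouo
  rot[5] = auaeuoiaueuo$oouou
  rot[6] = uaeuoiaueuo$oououa
  rot[7] = aeuoiaueuo$oououau
  rot[8] = euoiaueuo$oououaua
  rot[9] = uoiaueuo$oououauae
  rot[10] = oiaueuo$oououauaeu
  rot[11] = iaueuo$oououauaeuo
  rot[12] = aueuo$oououauaeuoi
  rot[13] = ueuo$oououauaeuoia
  rot[14] = euo$oououauaeuoiau
  rot[15] = uo$oououauaeuoiaue
  rot[16] = o$oououauaeuoiaueu
  rot[17] = $oououauaeuoiaueuo
Sorted (with $ < everything):
  sorted[0] = $oououauaeuoiaueuo
  sorted[1] = aeuoiaueuo$oououau
  sorted[2] = auaeuoiaueuo$oouou
  sorted[3] = aueuo$oououauaeuoi
  sorted[4] = euo$oououauaeuoiau
  sorted[5] = euoiaueuo$oououaua
  sorted[6] = iaueuo$oououauaeuo
  sorted[7] = o$oououauaeuoiaueu
  sorted[8] = oiaueuo$oououauaeu
  sorted[9] = oououauaeuoiaueuo$
  sorted[10] = ouauaeuoiaueuo$oou
  sorted[11] = ououauaeuoiaueuo$o
  sorted[12] = uaeuoiaueuo$oououa
  sorted[13] = uauaeuoiaueuo$oouo
  sorted[14] = ueuo$oououauaeuoia
  sorted[15] = uo$oououauaeuoiaue
  sorted[16] = uoiaueuo$oououauae
  sorted[17] = uouauaeuoiaueuo$oo
sorted[3] = aueuo$oououauaeuoi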